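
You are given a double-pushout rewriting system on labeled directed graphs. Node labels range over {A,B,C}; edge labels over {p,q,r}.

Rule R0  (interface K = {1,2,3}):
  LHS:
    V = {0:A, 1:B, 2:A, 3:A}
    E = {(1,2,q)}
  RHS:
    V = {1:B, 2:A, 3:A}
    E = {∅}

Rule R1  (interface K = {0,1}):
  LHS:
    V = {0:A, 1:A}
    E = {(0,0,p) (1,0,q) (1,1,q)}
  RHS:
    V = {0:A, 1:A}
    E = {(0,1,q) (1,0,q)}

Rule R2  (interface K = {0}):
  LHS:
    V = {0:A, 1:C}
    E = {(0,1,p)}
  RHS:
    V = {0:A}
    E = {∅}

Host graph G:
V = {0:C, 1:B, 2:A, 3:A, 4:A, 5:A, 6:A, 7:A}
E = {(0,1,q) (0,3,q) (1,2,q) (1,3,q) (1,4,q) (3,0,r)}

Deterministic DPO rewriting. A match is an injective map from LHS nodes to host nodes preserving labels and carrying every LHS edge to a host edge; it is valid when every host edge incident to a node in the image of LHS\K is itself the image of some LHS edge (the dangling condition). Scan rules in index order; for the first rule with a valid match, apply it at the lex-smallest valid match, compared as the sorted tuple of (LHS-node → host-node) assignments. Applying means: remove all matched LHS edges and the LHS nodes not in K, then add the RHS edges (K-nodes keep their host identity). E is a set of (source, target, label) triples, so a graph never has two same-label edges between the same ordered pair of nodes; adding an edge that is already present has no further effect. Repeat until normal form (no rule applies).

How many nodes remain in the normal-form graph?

Answer: 5

Steps:
[0] host  ⇒  8 nodes, 6 edges  {0-q->1 0-q->3 1-q->2 1-q->3 1-q->4 3-r->0}
[1] R0 @ {0↦5, 1↦1, 2↦2, 3↦3}  ⇒  7 nodes, 5 edges  {0-q->1 0-q->3 1-q->3 1-q->4 3-r->0}
[2] R0 @ {0↦2, 1↦1, 2↦3, 3↦4}  ⇒  6 nodes, 4 edges  {0-q->1 0-q->3 1-q->4 3-r->0}
[3] R0 @ {0↦6, 1↦1, 2↦4, 3↦3}  ⇒  5 nodes, 3 edges  {0-q->1 0-q->3 3-r->0}
final graph: no rule applies after step 3
NF nodes: {0:C, 1:B, 3:A, 4:A, 7:A}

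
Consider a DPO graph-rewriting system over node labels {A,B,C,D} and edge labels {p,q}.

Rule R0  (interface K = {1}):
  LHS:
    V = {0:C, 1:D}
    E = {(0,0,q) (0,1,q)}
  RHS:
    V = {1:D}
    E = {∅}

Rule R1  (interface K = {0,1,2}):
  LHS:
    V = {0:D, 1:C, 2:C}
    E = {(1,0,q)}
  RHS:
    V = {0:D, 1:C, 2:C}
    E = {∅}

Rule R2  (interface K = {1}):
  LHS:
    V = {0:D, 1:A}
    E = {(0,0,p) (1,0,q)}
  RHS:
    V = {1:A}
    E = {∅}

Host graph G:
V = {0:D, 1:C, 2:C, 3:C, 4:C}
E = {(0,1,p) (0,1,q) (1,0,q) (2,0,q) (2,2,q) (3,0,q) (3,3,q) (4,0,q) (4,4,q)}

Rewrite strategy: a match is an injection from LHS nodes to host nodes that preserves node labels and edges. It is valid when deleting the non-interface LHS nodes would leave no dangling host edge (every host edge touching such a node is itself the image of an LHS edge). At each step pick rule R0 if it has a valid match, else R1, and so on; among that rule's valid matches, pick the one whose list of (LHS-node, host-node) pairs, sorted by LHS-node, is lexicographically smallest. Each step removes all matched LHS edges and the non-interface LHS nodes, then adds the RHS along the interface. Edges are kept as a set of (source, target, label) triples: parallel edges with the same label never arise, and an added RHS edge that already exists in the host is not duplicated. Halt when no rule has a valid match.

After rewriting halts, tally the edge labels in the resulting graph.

initial: |V|=5 |E|=9  E = 0-p->1 0-q->1 1-q->0 2-q->0 2-q->2 3-q->0 3-q->3 4-q->0 4-q->4
step 1: apply R0 at {0↦2, 1↦0}  → |V|=4 |E|=7  E = 0-p->1 0-q->1 1-q->0 3-q->0 3-q->3 4-q->0 4-q->4
step 2: apply R0 at {0↦3, 1↦0}  → |V|=3 |E|=5  E = 0-p->1 0-q->1 1-q->0 4-q->0 4-q->4
step 3: apply R0 at {0↦4, 1↦0}  → |V|=2 |E|=3  E = 0-p->1 0-q->1 1-q->0
normal form: no rule applies after step 3
NF edges: [(0, 1, 'p'), (0, 1, 'q'), (1, 0, 'q')]

Answer: p:1 q:2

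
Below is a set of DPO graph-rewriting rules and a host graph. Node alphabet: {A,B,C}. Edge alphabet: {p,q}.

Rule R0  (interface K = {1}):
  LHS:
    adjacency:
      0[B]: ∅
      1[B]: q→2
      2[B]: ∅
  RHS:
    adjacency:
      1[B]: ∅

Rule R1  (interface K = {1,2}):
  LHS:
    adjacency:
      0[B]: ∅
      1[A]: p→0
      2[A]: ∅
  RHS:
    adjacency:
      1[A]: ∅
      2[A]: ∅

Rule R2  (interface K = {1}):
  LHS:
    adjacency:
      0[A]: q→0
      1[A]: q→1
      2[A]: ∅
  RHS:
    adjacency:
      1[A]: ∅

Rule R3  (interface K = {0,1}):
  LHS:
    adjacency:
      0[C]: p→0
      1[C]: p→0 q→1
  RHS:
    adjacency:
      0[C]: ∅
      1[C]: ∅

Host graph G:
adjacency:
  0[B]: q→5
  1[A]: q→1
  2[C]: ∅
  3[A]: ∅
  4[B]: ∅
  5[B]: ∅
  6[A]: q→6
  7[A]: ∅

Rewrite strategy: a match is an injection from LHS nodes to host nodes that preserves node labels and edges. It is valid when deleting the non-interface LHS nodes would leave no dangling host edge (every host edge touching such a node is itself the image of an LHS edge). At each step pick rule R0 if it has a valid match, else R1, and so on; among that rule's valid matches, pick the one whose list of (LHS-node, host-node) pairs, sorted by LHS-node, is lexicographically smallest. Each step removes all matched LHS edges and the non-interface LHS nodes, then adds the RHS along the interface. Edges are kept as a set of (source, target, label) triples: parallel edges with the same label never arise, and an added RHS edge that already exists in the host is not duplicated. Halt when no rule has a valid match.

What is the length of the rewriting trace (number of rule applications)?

Answer: 2

Steps:
[0] host  ⇒  8 nodes, 3 edges  {0-q->5 1-q->1 6-q->6}
[1] R0 @ {0↦4, 1↦0, 2↦5}  ⇒  6 nodes, 2 edges  {1-q->1 6-q->6}
[2] R2 @ {0↦1, 1↦6, 2↦3}  ⇒  4 nodes, 0 edges  {∅}
final graph: no rule applies after step 2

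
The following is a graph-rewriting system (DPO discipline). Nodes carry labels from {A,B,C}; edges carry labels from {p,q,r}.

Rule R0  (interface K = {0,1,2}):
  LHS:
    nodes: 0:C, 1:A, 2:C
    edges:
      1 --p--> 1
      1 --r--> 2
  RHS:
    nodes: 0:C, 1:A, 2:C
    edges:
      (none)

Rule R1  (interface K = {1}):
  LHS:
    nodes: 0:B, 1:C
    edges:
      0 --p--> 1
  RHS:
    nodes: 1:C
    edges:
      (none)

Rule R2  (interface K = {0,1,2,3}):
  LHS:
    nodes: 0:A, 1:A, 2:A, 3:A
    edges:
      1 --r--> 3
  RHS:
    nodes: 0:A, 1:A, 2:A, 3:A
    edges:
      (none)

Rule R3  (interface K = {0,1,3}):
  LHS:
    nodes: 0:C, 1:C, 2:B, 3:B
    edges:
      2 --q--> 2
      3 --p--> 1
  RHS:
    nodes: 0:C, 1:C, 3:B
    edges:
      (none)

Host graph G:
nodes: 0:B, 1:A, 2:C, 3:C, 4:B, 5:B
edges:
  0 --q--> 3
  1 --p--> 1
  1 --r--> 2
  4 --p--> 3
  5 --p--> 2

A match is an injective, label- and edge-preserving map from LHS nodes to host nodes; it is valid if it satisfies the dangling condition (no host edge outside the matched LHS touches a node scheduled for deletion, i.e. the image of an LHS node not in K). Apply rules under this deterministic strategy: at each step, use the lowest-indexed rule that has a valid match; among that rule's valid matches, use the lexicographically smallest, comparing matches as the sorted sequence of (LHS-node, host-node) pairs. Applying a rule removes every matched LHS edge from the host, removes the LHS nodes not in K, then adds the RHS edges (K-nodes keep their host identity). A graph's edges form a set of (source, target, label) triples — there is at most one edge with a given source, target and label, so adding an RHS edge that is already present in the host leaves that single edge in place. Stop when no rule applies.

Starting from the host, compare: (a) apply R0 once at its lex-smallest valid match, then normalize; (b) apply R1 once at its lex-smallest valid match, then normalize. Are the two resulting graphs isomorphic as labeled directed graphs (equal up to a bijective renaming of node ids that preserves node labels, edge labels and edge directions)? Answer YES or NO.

branch R0-first: apply at {0↦3, 1↦1, 2↦2} → |E|=3, then 2 more step(s) → NF |V|=4 |E|=1 V={0:B, 1:A, 2:C, 3:C} E=0-q->3
branch R1-first: apply at {0↦4, 1↦3} → |E|=4, then 2 more step(s) → NF |V|=4 |E|=1 V={0:B, 1:A, 2:C, 3:C} E=0-q->3
graphs isomorphic (equal up to label-preserving node renaming)

Answer: YES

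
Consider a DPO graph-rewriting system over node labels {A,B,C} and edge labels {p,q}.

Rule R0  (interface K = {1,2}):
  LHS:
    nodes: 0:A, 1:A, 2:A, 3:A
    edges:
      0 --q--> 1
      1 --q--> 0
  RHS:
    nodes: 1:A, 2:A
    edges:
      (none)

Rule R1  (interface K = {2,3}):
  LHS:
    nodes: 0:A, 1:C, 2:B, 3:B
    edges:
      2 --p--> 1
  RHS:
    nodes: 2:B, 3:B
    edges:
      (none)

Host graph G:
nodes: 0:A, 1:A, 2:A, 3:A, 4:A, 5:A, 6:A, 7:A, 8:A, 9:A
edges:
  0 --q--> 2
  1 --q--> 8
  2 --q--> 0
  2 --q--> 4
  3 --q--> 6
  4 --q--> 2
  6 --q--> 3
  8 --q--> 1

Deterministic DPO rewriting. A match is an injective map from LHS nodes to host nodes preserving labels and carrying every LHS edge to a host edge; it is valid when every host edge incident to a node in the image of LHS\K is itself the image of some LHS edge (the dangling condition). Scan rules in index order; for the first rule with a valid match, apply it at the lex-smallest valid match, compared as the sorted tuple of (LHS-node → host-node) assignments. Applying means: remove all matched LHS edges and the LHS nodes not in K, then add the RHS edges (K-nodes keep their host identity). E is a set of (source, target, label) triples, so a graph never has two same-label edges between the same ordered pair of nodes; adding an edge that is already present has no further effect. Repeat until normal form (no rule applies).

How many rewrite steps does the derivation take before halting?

Answer: 4

Rewrite trace:
initial: |V|=10 |E|=8  E = 0-q->2 1-q->8 2-q->0 2-q->4 3-q->6 4-q->2 6-q->3 8-q->1
step 1: apply R0 at {0↦0, 1↦2, 2↦1, 3↦5}  → |V|=8 |E|=6  E = 1-q->8 2-q->4 3-q->6 4-q->2 6-q->3 8-q->1
step 2: apply R0 at {0↦1, 1↦8, 2↦2, 3↦7}  → |V|=6 |E|=4  E = 2-q->4 3-q->6 4-q->2 6-q->3
step 3: apply R0 at {0↦2, 1↦4, 2↦3, 3↦8}  → |V|=4 |E|=2  E = 3-q->6 6-q->3
step 4: apply R0 at {0↦3, 1↦6, 2↦4, 3↦9}  → |V|=2 |E|=0  E = ∅
halt: no rule applies after step 4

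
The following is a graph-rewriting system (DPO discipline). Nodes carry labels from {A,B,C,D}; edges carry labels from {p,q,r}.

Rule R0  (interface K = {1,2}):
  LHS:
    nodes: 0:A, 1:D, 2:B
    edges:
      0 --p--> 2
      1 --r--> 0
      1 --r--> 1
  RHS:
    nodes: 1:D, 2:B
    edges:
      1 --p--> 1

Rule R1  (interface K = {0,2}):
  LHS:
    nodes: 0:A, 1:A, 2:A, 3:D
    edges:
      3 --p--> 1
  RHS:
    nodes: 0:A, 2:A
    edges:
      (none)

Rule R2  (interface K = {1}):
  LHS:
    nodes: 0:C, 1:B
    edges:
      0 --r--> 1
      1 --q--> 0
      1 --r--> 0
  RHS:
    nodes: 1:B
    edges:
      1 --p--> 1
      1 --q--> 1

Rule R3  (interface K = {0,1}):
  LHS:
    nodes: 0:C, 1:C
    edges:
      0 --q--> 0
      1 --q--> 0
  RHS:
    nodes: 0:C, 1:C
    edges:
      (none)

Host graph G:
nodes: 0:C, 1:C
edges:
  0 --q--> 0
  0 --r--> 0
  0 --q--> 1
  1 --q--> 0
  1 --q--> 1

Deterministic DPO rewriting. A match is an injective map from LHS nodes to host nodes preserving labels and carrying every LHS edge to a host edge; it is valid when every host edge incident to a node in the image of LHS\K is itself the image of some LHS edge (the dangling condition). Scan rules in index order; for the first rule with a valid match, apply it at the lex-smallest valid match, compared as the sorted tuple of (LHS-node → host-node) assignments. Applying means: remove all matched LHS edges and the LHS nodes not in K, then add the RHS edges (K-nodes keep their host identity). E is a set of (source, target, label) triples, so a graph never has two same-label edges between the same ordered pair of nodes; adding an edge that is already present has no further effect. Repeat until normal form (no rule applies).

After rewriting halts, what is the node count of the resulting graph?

start.  V:2 E:5  edges: 0-q->0 0-r->0 0-q->1 1-q->0 1-q->1
1. fire R3 via {0↦0, 1↦1}  →  V:2 E:3  edges: 0-r->0 0-q->1 1-q->1
2. fire R3 via {0↦1, 1↦0}  →  V:2 E:1  edges: 0-r->0
normal form: no rule applies after step 2
NF nodes: {0:C, 1:C}

Answer: 2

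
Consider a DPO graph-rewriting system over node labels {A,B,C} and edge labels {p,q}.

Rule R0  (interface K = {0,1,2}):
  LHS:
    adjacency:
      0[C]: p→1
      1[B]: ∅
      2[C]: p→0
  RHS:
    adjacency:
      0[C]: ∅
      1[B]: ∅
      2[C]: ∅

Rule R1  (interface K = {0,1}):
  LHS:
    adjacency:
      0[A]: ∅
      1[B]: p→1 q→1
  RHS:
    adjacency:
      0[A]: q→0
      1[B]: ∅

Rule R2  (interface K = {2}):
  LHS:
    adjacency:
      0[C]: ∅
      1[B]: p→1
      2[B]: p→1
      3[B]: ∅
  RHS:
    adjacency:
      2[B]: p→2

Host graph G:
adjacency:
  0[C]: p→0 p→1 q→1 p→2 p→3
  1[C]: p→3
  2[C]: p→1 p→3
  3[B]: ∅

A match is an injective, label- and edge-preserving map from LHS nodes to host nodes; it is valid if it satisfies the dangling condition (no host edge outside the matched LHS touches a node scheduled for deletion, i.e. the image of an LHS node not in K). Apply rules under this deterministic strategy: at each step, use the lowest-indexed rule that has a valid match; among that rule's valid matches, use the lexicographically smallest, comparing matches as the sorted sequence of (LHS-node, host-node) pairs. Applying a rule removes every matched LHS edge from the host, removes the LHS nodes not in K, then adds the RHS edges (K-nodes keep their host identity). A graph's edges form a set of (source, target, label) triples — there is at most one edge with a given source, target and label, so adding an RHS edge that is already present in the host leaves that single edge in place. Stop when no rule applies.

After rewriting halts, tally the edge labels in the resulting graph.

Answer: p:3 q:1

Rewrite trace:
start.  V:4 E:8  edges: 0-p->0 0-p->1 0-q->1 0-p->2 0-p->3 1-p->3 2-p->1 2-p->3
1. fire R0 via {0↦1, 1↦3, 2↦0}  →  V:4 E:6  edges: 0-p->0 0-q->1 0-p->2 0-p->3 2-p->1 2-p->3
2. fire R0 via {0↦2, 1↦3, 2↦0}  →  V:4 E:4  edges: 0-p->0 0-q->1 0-p->3 2-p->1
halt: no rule applies after step 2
NF edges: [(0, 0, 'p'), (0, 1, 'q'), (0, 3, 'p'), (2, 1, 'p')]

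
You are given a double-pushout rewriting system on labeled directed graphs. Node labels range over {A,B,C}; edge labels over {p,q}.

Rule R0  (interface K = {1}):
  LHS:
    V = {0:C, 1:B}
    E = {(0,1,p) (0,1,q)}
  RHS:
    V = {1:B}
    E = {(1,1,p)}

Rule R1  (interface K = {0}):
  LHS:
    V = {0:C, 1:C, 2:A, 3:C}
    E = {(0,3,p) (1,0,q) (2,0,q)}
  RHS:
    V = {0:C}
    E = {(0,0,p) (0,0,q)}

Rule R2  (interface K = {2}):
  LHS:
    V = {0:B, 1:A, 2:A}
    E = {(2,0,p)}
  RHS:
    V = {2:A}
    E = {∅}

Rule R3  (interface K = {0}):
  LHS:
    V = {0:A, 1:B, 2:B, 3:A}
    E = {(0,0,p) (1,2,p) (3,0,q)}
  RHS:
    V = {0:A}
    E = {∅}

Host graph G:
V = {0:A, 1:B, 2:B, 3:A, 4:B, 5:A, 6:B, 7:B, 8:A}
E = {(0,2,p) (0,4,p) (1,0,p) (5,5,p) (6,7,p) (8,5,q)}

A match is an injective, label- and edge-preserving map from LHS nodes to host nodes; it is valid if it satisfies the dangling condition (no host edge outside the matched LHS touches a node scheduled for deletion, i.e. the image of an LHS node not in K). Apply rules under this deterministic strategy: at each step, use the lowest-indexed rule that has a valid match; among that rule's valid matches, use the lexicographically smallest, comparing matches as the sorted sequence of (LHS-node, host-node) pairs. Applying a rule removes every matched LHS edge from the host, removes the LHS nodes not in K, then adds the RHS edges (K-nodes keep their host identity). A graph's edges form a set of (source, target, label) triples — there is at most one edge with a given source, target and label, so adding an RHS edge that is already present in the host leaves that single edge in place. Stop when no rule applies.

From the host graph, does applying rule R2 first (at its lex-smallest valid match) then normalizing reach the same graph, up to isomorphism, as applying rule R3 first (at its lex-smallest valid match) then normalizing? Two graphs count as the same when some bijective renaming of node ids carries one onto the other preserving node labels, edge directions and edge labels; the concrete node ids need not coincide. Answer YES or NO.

branch R2-first: apply at {0↦2, 1↦3, 2↦0} → |E|=5, then 2 more step(s) → NF |V|=2 |E|=1 V={0:A, 1:B} E=1-p->0
branch R3-first: apply at {0↦5, 1↦6, 2↦7, 3↦8} → |E|=3, then 2 more step(s) → NF |V|=2 |E|=1 V={0:A, 1:B} E=1-p->0
graphs isomorphic (equal up to label-preserving node renaming)

Answer: YES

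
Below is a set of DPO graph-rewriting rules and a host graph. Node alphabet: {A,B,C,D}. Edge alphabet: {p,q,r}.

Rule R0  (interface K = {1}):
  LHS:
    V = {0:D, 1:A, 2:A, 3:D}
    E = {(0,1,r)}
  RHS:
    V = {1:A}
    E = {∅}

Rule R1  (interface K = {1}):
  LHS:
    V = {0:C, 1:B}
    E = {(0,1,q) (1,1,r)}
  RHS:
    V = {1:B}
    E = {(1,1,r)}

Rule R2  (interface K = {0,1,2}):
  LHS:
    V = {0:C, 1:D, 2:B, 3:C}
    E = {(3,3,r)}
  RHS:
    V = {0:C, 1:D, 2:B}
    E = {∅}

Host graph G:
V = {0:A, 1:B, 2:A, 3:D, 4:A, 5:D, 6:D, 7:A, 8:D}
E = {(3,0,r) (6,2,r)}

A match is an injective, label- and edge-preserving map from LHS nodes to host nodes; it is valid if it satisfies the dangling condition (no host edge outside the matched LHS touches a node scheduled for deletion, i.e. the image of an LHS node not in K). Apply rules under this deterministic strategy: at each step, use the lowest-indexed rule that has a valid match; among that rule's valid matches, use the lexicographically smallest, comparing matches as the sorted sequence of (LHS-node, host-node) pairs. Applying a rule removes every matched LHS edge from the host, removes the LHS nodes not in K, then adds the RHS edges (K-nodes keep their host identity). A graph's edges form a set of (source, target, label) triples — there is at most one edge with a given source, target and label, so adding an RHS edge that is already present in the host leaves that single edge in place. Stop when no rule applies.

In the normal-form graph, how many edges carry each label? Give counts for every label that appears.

[0] host  ⇒  9 nodes, 2 edges  {3-r->0 6-r->2}
[1] R0 @ {0↦3, 1↦0, 2↦4, 3↦5}  ⇒  6 nodes, 1 edges  {6-r->2}
[2] R0 @ {0↦6, 1↦2, 2↦0, 3↦8}  ⇒  3 nodes, 0 edges  {∅}
normal form: no rule applies after step 2
NF edges: []

Answer: (no edges)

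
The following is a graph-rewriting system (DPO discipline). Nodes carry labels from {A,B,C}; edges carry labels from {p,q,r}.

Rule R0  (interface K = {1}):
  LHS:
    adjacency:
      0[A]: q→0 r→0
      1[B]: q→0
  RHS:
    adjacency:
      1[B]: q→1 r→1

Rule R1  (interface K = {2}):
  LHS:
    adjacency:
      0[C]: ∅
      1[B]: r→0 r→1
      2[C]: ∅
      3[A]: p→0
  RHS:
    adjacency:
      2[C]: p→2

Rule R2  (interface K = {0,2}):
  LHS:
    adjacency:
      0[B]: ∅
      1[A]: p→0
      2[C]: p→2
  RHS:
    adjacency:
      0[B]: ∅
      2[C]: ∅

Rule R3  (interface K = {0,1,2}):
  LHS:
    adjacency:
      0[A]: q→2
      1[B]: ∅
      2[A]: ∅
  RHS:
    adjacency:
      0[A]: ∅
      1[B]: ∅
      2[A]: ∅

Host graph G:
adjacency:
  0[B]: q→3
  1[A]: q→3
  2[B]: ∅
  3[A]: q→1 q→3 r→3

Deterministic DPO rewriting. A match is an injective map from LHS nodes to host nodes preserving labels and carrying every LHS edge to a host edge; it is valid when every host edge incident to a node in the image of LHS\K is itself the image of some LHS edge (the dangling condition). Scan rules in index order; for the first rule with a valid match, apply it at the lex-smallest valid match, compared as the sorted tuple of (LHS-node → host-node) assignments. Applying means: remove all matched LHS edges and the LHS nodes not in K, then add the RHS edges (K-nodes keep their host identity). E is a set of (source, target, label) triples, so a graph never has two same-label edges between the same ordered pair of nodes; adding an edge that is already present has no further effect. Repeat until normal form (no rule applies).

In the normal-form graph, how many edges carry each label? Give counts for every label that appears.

Answer: q:1 r:1

Steps:
initial: |V|=4 |E|=5  E = 0-q->3 1-q->3 3-q->1 3-q->3 3-r->3
step 1: apply R3 at {0↦1, 1↦0, 2↦3}  → |V|=4 |E|=4  E = 0-q->3 3-q->1 3-q->3 3-r->3
step 2: apply R3 at {0↦3, 1↦0, 2↦1}  → |V|=4 |E|=3  E = 0-q->3 3-q->3 3-r->3
step 3: apply R0 at {0↦3, 1↦0}  → |V|=3 |E|=2  E = 0-q->0 0-r->0
halt: no rule applies after step 3
NF edges: [(0, 0, 'q'), (0, 0, 'r')]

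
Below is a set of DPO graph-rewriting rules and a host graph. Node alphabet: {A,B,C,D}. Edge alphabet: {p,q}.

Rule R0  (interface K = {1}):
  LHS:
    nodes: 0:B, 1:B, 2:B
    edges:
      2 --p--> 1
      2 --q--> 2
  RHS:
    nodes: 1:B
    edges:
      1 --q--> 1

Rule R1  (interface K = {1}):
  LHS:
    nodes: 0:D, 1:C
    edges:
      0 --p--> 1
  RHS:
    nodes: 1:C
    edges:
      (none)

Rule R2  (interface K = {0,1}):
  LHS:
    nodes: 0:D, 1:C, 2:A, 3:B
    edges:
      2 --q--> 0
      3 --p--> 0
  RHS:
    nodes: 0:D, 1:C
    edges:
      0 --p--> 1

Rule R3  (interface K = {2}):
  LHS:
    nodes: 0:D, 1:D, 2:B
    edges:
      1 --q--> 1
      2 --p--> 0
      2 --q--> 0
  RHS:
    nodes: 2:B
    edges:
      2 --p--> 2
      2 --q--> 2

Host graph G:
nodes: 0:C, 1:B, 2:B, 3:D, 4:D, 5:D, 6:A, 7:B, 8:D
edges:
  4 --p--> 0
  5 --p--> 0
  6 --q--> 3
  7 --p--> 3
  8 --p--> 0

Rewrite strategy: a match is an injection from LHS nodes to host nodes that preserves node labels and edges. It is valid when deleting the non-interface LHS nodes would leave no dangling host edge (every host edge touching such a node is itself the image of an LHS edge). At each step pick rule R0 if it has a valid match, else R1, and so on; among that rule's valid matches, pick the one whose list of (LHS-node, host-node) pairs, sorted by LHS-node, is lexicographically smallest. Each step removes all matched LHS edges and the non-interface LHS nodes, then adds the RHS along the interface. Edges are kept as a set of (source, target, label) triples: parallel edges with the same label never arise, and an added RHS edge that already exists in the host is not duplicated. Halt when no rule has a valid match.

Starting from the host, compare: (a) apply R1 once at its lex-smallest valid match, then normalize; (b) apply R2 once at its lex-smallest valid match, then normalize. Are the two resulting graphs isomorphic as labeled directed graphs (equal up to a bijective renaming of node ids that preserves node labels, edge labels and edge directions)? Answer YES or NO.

Answer: YES

Steps:
branch R1-first: apply at {0↦4, 1↦0} → |E|=4, then 4 more step(s) → NF |V|=3 |E|=0 V={0:C, 1:B, 2:B} E=∅
branch R2-first: apply at {0↦3, 1↦0, 2↦6, 3↦7} → |E|=4, then 4 more step(s) → NF |V|=3 |E|=0 V={0:C, 1:B, 2:B} E=∅
graphs isomorphic (equal up to label-preserving node renaming)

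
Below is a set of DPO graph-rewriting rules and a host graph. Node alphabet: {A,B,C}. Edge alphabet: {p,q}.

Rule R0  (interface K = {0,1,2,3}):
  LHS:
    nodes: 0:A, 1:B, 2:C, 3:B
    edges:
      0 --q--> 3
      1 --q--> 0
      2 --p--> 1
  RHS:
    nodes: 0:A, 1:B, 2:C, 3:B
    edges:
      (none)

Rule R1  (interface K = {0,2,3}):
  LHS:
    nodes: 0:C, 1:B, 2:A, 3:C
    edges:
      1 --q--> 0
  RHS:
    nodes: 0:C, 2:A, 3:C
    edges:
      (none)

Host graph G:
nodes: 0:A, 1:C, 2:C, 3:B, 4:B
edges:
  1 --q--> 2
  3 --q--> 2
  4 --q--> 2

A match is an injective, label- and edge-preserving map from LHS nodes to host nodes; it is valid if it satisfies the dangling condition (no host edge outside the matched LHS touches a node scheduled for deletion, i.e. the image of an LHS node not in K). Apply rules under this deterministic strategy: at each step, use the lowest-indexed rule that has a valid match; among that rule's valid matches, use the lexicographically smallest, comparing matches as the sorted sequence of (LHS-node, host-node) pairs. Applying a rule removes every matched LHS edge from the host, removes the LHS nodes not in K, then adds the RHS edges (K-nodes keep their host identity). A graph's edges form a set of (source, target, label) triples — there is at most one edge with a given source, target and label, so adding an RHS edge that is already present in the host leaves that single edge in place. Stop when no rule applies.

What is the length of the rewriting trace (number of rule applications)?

start.  V:5 E:3  edges: 1-q->2 3-q->2 4-q->2
1. fire R1 via {0↦2, 1↦3, 2↦0, 3↦1}  →  V:4 E:2  edges: 1-q->2 4-q->2
2. fire R1 via {0↦2, 1↦4, 2↦0, 3↦1}  →  V:3 E:1  edges: 1-q->2
halt: no rule applies after step 2

Answer: 2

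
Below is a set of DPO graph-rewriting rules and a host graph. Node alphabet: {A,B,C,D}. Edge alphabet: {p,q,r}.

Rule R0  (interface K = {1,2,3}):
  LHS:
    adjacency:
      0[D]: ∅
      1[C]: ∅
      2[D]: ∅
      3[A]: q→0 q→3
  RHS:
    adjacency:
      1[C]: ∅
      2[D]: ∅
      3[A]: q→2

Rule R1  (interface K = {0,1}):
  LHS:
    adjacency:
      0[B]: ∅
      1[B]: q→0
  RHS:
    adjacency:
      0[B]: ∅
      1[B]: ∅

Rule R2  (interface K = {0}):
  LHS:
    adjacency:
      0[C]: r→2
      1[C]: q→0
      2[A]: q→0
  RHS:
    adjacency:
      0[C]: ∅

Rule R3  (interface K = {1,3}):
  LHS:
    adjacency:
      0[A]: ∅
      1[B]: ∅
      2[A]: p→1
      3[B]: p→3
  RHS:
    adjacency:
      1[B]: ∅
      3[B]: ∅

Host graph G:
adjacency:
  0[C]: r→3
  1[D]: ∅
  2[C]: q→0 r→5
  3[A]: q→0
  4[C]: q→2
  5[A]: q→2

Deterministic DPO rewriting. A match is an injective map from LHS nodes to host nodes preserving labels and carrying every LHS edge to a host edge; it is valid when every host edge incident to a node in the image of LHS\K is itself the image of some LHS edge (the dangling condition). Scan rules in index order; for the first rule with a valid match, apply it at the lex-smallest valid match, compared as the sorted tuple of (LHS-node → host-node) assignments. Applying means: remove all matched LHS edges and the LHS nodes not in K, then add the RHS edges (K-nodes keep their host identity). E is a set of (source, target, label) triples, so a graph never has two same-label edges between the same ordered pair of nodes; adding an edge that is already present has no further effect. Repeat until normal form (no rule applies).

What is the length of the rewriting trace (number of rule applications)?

Answer: 2

Derivation:
initial: |V|=6 |E|=6  E = 0-r->3 2-q->0 2-r->5 3-q->0 4-q->2 5-q->2
step 1: apply R2 at {0↦2, 1↦4, 2↦5}  → |V|=4 |E|=3  E = 0-r->3 2-q->0 3-q->0
step 2: apply R2 at {0↦0, 1↦2, 2↦3}  → |V|=2 |E|=0  E = ∅
final graph: no rule applies after step 2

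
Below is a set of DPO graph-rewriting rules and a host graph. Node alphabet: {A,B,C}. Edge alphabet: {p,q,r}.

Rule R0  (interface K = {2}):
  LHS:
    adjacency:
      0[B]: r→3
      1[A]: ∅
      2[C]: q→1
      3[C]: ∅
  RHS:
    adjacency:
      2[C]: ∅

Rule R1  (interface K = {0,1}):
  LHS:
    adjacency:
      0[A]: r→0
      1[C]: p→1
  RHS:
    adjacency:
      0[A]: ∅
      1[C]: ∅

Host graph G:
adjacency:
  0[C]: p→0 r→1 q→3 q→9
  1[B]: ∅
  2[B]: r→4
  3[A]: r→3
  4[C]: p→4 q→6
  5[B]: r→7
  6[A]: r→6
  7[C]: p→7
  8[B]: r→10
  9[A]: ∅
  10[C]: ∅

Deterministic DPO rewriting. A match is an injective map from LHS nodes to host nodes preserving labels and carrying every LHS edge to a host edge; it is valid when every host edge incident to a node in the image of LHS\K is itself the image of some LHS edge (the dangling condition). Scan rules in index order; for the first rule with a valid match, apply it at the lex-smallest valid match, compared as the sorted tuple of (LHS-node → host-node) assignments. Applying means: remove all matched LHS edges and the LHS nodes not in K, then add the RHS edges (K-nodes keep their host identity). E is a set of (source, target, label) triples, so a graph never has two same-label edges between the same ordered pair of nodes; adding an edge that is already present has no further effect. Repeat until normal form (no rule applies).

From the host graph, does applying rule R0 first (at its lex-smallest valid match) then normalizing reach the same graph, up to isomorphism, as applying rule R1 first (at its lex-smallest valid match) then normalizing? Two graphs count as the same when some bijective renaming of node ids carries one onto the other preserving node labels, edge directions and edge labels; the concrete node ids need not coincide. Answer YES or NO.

Answer: YES

Derivation:
branch R0-first: apply at {0↦8, 1↦9, 2↦0, 3↦10} → |E|=10, then 2 more step(s) → NF |V|=8 |E|=6 V={0:C, 1:B, 2:B, 3:A, 4:C, 5:B, 6:A, 7:C} E=0-r->1 0-q->3 2-r->4 4-q->6 5-r->7 7-p->7
branch R1-first: apply at {0↦3, 1↦0} → |E|=10, then 2 more step(s) → NF |V|=8 |E|=6 V={0:C, 1:B, 2:B, 4:C, 5:B, 6:A, 7:C, 9:A} E=0-r->1 0-q->9 2-r->4 4-q->6 5-r->7 7-p->7
graphs isomorphic (equal up to label-preserving node renaming)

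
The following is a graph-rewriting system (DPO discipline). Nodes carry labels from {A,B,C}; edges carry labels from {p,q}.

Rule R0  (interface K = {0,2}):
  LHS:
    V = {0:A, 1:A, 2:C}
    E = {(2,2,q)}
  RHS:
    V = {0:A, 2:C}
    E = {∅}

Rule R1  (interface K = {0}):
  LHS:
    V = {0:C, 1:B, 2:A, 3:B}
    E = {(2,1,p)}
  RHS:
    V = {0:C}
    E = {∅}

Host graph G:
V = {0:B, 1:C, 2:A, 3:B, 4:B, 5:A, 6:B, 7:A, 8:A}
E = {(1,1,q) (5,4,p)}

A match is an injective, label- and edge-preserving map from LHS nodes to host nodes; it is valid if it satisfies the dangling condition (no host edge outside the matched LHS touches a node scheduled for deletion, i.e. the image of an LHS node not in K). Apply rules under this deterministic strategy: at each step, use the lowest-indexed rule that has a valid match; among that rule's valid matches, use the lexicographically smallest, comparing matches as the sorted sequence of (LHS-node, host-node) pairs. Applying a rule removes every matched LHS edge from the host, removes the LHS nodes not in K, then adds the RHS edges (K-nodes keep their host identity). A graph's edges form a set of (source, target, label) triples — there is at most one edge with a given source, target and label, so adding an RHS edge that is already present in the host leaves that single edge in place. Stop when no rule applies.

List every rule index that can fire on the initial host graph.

R0: 9 valid matches — {0↦2, 1↦7, 2↦1}, {0↦2, 1↦8, 2↦1}, {0↦5, 1↦2, 2↦1} (+6 more)
R1: 3 valid matches — {0↦1, 1↦4, 2↦5, 3↦0}, {0↦1, 1↦4, 2↦5, 3↦3}, {0↦1, 1↦4, 2↦5, 3↦6}

Answer: [R0,R1]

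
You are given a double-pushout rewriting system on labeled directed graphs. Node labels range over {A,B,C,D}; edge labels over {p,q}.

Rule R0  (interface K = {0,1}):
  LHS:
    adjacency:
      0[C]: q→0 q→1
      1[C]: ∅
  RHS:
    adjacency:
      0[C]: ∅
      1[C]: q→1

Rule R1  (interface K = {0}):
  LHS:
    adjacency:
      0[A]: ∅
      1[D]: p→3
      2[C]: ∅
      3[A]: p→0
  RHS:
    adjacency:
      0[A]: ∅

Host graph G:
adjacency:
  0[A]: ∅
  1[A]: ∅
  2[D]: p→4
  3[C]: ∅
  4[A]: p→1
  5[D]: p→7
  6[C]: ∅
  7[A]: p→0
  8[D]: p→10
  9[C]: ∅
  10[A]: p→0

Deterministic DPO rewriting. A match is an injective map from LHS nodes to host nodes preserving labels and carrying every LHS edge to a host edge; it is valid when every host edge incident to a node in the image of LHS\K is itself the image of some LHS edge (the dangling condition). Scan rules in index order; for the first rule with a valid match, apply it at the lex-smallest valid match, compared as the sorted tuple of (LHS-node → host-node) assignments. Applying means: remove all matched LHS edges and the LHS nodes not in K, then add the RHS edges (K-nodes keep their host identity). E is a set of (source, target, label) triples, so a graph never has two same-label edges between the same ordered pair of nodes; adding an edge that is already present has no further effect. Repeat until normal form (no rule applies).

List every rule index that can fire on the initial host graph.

Answer: [R1]

Steps:
R0: no valid match — LHS pattern not found
R1: 9 valid matches — {0↦0, 1↦5, 2↦3, 3↦7}, {0↦0, 1↦5, 2↦6, 3↦7}, {0↦0, 1↦5, 2↦9, 3↦7} (+6 more)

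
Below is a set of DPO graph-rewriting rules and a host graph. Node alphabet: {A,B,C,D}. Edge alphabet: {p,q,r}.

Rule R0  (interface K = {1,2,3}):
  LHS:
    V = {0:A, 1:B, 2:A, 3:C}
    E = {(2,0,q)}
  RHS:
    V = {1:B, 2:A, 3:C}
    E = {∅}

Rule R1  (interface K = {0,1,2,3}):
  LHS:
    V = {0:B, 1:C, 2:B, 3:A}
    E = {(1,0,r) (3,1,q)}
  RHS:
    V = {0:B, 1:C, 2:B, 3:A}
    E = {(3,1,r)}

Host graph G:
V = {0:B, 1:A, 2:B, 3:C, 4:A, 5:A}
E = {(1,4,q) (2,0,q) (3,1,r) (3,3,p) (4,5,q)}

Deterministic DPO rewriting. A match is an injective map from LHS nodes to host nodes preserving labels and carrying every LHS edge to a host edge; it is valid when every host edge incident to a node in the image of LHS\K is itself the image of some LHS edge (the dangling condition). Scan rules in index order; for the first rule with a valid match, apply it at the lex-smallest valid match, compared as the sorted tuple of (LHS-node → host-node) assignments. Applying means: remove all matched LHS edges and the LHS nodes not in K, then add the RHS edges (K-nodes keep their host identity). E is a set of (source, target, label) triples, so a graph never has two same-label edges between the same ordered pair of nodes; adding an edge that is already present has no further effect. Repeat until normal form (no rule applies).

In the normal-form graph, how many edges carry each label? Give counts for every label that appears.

Answer: p:1 q:1 r:1

Rewrite trace:
[0] host  ⇒  6 nodes, 5 edges  {1-q->4 2-q->0 3-r->1 3-p->3 4-q->5}
[1] R0 @ {0↦5, 1↦0, 2↦4, 3↦3}  ⇒  5 nodes, 4 edges  {1-q->4 2-q->0 3-r->1 3-p->3}
[2] R0 @ {0↦4, 1↦0, 2↦1, 3↦3}  ⇒  4 nodes, 3 edges  {2-q->0 3-r->1 3-p->3}
final graph: no rule applies after step 2
NF edges: [(2, 0, 'q'), (3, 1, 'r'), (3, 3, 'p')]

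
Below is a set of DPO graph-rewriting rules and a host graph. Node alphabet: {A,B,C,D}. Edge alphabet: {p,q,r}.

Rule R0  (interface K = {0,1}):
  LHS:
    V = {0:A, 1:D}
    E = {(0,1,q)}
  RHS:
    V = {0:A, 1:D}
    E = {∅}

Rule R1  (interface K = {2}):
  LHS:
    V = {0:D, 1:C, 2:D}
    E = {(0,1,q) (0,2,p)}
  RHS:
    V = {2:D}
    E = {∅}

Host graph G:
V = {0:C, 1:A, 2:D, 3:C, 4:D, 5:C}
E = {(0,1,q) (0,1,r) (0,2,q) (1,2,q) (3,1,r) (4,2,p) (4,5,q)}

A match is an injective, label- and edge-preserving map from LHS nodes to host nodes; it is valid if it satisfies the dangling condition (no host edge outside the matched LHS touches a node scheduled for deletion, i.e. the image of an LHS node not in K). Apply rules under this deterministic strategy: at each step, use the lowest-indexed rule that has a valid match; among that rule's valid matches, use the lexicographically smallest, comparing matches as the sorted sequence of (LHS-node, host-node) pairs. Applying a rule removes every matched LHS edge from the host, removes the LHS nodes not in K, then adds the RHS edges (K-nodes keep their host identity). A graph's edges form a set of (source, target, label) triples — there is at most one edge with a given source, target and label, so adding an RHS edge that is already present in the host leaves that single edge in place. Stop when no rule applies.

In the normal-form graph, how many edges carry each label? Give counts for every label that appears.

start.  V:6 E:7  edges: 0-q->1 0-r->1 0-q->2 1-q->2 3-r->1 4-p->2 4-q->5
1. fire R0 via {0↦1, 1↦2}  →  V:6 E:6  edges: 0-q->1 0-r->1 0-q->2 3-r->1 4-p->2 4-q->5
2. fire R1 via {0↦4, 1↦5, 2↦2}  →  V:4 E:4  edges: 0-q->1 0-r->1 0-q->2 3-r->1
halt: no rule applies after step 2
NF edges: [(0, 1, 'q'), (0, 1, 'r'), (0, 2, 'q'), (3, 1, 'r')]

Answer: q:2 r:2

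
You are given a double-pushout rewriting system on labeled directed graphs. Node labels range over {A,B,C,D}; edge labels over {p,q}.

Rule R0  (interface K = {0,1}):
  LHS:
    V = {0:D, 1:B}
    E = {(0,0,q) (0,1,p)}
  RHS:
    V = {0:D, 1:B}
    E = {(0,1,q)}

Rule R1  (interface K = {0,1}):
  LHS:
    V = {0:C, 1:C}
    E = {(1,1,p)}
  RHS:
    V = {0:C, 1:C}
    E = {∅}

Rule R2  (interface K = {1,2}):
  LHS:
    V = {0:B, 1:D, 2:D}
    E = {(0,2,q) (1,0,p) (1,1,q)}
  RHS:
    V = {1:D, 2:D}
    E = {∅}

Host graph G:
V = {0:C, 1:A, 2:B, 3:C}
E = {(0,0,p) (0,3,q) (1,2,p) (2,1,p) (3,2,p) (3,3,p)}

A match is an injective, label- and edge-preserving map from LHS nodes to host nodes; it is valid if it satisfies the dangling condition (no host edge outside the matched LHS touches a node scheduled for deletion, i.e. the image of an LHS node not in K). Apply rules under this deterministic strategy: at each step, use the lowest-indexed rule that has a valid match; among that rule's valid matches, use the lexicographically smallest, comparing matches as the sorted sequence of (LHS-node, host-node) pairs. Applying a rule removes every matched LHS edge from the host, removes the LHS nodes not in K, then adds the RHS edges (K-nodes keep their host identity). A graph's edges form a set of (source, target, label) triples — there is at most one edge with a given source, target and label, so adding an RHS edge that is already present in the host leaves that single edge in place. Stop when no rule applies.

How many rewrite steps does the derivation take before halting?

Answer: 2

Derivation:
start.  V:4 E:6  edges: 0-p->0 0-q->3 1-p->2 2-p->1 3-p->2 3-p->3
1. fire R1 via {0↦0, 1↦3}  →  V:4 E:5  edges: 0-p->0 0-q->3 1-p->2 2-p->1 3-p->2
2. fire R1 via {0↦3, 1↦0}  →  V:4 E:4  edges: 0-q->3 1-p->2 2-p->1 3-p->2
halt: no rule applies after step 2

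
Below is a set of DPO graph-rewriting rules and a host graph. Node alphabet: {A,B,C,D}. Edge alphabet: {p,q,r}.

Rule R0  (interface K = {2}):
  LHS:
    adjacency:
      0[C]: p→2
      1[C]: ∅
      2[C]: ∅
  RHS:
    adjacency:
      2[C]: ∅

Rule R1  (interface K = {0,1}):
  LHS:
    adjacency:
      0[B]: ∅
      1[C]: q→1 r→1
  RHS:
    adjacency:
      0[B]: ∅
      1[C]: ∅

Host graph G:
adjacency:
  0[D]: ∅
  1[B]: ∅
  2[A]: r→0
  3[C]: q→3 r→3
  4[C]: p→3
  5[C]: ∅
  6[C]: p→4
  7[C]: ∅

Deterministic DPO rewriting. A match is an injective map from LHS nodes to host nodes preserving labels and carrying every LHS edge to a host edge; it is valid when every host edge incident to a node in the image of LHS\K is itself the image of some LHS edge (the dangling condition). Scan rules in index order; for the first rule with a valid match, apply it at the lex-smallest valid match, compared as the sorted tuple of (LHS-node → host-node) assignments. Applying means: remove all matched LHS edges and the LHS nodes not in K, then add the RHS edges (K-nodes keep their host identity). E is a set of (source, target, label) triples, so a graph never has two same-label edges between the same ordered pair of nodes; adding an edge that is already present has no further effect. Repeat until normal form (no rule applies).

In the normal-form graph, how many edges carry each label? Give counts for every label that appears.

start.  V:8 E:5  edges: 2-r->0 3-q->3 3-r->3 4-p->3 6-p->4
1. fire R0 via {0↦6, 1↦5, 2↦4}  →  V:6 E:4  edges: 2-r->0 3-q->3 3-r->3 4-p->3
2. fire R0 via {0↦4, 1↦7, 2↦3}  →  V:4 E:3  edges: 2-r->0 3-q->3 3-r->3
3. fire R1 via {0↦1, 1↦3}  →  V:4 E:1  edges: 2-r->0
halt: no rule applies after step 3
NF edges: [(2, 0, 'r')]

Answer: r:1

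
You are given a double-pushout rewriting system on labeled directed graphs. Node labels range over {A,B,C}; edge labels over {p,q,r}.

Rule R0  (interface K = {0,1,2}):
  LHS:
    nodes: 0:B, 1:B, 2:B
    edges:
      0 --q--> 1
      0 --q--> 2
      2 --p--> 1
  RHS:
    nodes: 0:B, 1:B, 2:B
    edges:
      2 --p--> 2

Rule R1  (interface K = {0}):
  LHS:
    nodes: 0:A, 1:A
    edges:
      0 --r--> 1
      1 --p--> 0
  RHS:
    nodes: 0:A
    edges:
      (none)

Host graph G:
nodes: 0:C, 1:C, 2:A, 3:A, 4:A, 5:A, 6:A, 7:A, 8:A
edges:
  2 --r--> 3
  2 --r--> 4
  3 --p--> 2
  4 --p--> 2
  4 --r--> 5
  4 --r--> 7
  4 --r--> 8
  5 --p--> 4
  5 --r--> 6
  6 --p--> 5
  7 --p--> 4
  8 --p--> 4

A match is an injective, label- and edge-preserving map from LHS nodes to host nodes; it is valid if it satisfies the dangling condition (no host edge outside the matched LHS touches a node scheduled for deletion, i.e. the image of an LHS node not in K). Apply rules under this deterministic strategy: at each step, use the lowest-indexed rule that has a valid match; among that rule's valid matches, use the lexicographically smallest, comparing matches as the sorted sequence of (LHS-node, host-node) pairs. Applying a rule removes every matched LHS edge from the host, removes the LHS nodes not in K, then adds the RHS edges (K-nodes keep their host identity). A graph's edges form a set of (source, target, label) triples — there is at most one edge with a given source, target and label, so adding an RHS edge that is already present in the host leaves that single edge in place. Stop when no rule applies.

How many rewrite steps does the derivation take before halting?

Answer: 6

Derivation:
[0] host  ⇒  9 nodes, 12 edges  {2-r->3 2-r->4 3-p->2 4-p->2 4-r->5 4-r->7 4-r->8 5-p->4 5-r->6 6-p->5 7-p->4 8-p->4}
[1] R1 @ {0↦2, 1↦3}  ⇒  8 nodes, 10 edges  {2-r->4 4-p->2 4-r->5 4-r->7 4-r->8 5-p->4 5-r->6 6-p->5 7-p->4 8-p->4}
[2] R1 @ {0↦4, 1↦7}  ⇒  7 nodes, 8 edges  {2-r->4 4-p->2 4-r->5 4-r->8 5-p->4 5-r->6 6-p->5 8-p->4}
[3] R1 @ {0↦4, 1↦8}  ⇒  6 nodes, 6 edges  {2-r->4 4-p->2 4-r->5 5-p->4 5-r->6 6-p->5}
[4] R1 @ {0↦5, 1↦6}  ⇒  5 nodes, 4 edges  {2-r->4 4-p->2 4-r->5 5-p->4}
[5] R1 @ {0↦4, 1↦5}  ⇒  4 nodes, 2 edges  {2-r->4 4-p->2}
[6] R1 @ {0↦2, 1↦4}  ⇒  3 nodes, 0 edges  {∅}
final graph: no rule applies after step 6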